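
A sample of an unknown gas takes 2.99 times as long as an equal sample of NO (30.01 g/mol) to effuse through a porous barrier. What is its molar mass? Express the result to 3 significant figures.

From Graham's law, t_X/t_NO = √(M_X/M_NO).
2.99 = √(M_X/30.01)
M_X = 30.01 × 2.99² = 30.01 × 8.940 = 268 g/mol

268 g/mol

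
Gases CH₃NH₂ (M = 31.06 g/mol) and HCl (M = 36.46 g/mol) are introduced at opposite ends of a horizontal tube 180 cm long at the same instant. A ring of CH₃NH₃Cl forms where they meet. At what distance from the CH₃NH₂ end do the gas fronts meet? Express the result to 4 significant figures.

93.60 cm

In equal time, each gas travels a distance ∝ its rate ∝ 1/√M, so d_CH₃NH₂/d_HCl = √(M_HCl/M_CH₃NH₂) = √(36.46/31.06) = 1.083.
With d_CH₃NH₂ + d_HCl = 180 cm, d_HCl = 180/(1 + 1.083) = 86.40 cm.
d_CH₃NH₂ = 180 − 86.40 = 93.60 cm.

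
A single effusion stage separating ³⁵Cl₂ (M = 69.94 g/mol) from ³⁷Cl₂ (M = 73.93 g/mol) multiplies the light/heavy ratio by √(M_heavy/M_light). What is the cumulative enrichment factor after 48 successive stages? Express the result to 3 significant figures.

The single-stage factor is √(M_heavy/M_light), so 48 stages give [√(73.93/69.94)]^48 = (73.93/69.94)^(48/2).
= 1.05705^24 = 3.79.

3.79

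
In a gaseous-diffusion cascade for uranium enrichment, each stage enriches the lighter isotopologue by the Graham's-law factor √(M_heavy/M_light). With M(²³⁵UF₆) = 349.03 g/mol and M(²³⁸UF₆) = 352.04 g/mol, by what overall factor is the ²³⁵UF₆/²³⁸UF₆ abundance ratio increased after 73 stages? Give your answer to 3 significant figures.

Overall factor = α^73 with α = √(352.04/349.03), i.e. (352.04/349.03)^(73/2).
= 1.00862^(73/2) = 1.37.

1.37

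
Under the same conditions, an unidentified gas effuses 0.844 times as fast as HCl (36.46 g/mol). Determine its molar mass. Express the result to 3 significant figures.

By Graham's law, rate_X/rate_HCl = √(M_HCl/M_X).
0.844 = √(36.46/M_X)
M_X = 36.46 / 0.844² = 36.46 / 0.7123 = 51.2 g/mol

51.2 g/mol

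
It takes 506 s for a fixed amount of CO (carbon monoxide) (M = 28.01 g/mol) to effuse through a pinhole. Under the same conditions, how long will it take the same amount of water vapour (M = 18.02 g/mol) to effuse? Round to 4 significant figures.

From Graham's law, t_H₂O/t_CO = √(M_H₂O/M_CO) = √(18.02/28.01) = √0.6433 = 0.8021.
So the time for H₂O is 506 × 0.8021 = 405.9 s.

405.9 s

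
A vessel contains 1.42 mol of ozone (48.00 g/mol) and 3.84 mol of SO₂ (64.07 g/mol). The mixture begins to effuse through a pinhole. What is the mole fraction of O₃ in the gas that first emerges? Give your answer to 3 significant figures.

0.299

Each component's effusion rate ∝ (its partial pressure)·(1/√M) ∝ n_i/√M_i.
Mole fraction of O₃ in the effusate = (n_O₃/√M_O₃) / (n_O₃/√M_O₃ + n_SO₂/√M_SO₂)
= (1.42/√48.00) / (1.42/√48.00 + 3.84/√64.07) = 0.2050/(0.2050 + 0.4797) = 0.299.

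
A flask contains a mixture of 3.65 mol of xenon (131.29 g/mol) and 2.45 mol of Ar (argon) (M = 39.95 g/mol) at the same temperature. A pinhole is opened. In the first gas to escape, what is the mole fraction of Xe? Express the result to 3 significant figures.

0.451

Each component's effusion rate ∝ (its partial pressure)·(1/√M) ∝ n_i/√M_i.
x_Xe(eff) = (n_Xe/√M_Xe) / (n_Xe/√M_Xe + n_Ar/√M_Ar)
= (3.65/√131.29) / (3.65/√131.29 + 2.45/√39.95) = 0.3185/(0.3185 + 0.3876) = 0.451.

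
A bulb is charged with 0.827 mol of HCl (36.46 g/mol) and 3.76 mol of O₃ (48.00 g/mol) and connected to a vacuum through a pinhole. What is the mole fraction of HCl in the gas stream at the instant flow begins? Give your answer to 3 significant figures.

0.202

Each component's effusion rate ∝ (its partial pressure)·(1/√M) ∝ n_i/√M_i.
x_HCl(eff) = (n_HCl/√M_HCl) / (n_HCl/√M_HCl + n_O₃/√M_O₃)
= (0.827/√36.46) / (0.827/√36.46 + 3.76/√48.00) = 0.1370/(0.1370 + 0.5427) = 0.202.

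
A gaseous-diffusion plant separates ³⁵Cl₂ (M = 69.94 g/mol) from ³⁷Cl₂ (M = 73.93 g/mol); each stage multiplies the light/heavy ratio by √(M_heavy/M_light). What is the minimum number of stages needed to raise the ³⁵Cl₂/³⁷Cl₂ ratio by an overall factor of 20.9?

Single-stage factor α = √(73.93/69.94), so ln α = ½ ln(1.05705) = 0.02774.
Need α^N ≥ 20.9 ⇒ N ≥ ln(20.9) / ln α = 3.040 / 0.02774 = 109.58.
Minimum whole number of stages: N = 110.

110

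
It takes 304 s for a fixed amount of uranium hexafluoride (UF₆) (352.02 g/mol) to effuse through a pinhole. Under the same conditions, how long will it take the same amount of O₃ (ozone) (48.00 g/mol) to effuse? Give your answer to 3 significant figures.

112 s

From Graham's law, t_O₃/t_UF₆ = √(M_O₃/M_UF₆) = √(48.00/352.02) = √0.1364 = 0.3693.
So the time for O₃ is 304 × 0.3693 = 112 s.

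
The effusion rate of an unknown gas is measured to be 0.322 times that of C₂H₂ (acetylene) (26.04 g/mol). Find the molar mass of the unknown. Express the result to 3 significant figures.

251 g/mol

Since effusion rate ∝ 1/√M, rate_X/rate_C₂H₂ = √(M_C₂H₂/M_X).
0.322 = √(26.04/M_X)
M_X = 26.04 / 0.322² = 26.04 / 0.1037 = 251 g/mol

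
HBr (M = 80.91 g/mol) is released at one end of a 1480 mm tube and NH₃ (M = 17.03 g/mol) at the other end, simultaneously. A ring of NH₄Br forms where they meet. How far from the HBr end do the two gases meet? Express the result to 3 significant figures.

465 mm

In equal time, each gas travels a distance ∝ its rate ∝ 1/√M, so d_HBr/d_NH₃ = √(M_NH₃/M_HBr) = √(17.03/80.91) = 0.4588.
With d_HBr + d_NH₃ = 1480 mm, d_NH₃ = 1480/(1 + 0.4588) = 1015 mm.
d_HBr = 1480 − 1015 = 465 mm.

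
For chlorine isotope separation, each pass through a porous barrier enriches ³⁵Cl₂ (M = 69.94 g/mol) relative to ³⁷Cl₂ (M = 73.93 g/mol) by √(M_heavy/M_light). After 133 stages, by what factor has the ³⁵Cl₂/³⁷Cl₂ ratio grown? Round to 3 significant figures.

The single-stage factor is √(M_heavy/M_light), so 133 stages give [√(73.93/69.94)]^133 = (73.93/69.94)^(133/2).
= 1.05705^(133/2) = 40.0.

40.0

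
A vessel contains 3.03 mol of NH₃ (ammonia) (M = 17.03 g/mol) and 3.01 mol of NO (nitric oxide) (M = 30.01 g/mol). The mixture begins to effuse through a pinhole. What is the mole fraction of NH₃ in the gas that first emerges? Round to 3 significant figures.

0.572

Effusion rate of each component ∝ n_i/√M_i (partial pressure × 1/√M).
x_NH₃(eff) = (n_NH₃/√M_NH₃) / (n_NH₃/√M_NH₃ + n_NO/√M_NO)
= (3.03/√17.03) / (3.03/√17.03 + 3.01/√30.01) = 0.7342/(0.7342 + 0.5495) = 0.572.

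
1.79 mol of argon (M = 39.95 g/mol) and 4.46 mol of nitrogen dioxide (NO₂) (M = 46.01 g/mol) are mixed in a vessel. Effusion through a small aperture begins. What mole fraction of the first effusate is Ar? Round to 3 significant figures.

0.301

The effusion rate of species i is ∝ p_i/√M_i ∝ n_i/√M_i.
x_Ar(eff) = (n_Ar/√M_Ar) / (n_Ar/√M_Ar + n_NO₂/√M_NO₂)
= (1.79/√39.95) / (1.79/√39.95 + 4.46/√46.01) = 0.2832/(0.2832 + 0.6575) = 0.301.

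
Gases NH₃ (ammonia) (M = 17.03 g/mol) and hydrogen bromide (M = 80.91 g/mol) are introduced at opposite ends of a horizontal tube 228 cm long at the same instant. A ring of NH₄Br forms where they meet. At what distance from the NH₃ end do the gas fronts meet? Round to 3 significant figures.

156 cm

Graham's law gives d_NH₃/d_HBr = rate_NH₃/rate_HBr = √(M_HBr/M_NH₃) = √(80.91/17.03) = 2.180.
With d_NH₃ + d_HBr = 228 cm, d_HBr = 228/(1 + 2.180) = 71.71 cm.
d_NH₃ = 228 − 71.71 = 156 cm.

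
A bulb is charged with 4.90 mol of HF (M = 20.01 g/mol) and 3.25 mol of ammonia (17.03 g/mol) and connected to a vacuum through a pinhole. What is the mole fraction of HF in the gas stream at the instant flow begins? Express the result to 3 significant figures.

0.582

Each component's effusion rate ∝ (its partial pressure)·(1/√M) ∝ n_i/√M_i.
So x_HF in the escaping gas = (n_HF/√M_HF) / Σ(n_i/√M_i)
= (4.90/√20.01) / (4.90/√20.01 + 3.25/√17.03) = 1.095/(1.095 + 0.7875) = 0.582.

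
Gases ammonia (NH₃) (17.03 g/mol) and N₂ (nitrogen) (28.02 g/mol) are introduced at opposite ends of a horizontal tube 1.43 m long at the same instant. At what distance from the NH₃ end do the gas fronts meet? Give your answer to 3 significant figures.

0.804 m

The fronts meet when d_NH₃ + d_N₂ = L with d_NH₃/d_N₂ = √(M_N₂/M_NH₃) (Graham's law). Here √(M_N₂/M_NH₃) = √(28.02/17.03) = 1.283.
With d_NH₃ + d_N₂ = 1.43 m, d_N₂ = 1.43/(1 + 1.283) = 0.6264 m.
d_NH₃ = 1.43 − 0.6264 = 0.804 m.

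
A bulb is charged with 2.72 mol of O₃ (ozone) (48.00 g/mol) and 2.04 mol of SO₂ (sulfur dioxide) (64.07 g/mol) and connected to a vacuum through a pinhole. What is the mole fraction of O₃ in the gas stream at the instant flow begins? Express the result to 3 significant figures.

0.606

The effusion rate of species i is ∝ p_i/√M_i ∝ n_i/√M_i.
x_O₃(eff) = (n_O₃/√M_O₃) / (n_O₃/√M_O₃ + n_SO₂/√M_SO₂)
= (2.72/√48.00) / (2.72/√48.00 + 2.04/√64.07) = 0.3926/(0.3926 + 0.2549) = 0.606.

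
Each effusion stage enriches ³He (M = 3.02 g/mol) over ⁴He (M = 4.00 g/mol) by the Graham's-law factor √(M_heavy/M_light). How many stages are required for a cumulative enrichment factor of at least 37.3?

26

Single-stage factor α = √(4.00/3.02), so ln α = ½ ln(1.32450) = 0.1405.
Need α^N ≥ 37.3 ⇒ N ≥ ln(37.3) / ln α = 3.619 / 0.1405 = 25.75.
Minimum whole number of stages: N = 26.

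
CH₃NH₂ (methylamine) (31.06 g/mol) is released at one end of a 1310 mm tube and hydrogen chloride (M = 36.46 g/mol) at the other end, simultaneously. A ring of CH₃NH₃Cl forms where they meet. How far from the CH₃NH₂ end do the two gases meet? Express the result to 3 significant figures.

In equal time, each gas travels a distance ∝ its rate ∝ 1/√M, so d_CH₃NH₂/d_HCl = √(M_HCl/M_CH₃NH₂) = √(36.46/31.06) = 1.083.
With d_CH₃NH₂ + d_HCl = 1310 mm, d_HCl = 1310/(1 + 1.083) = 628.8 mm.
d_CH₃NH₂ = 1310 − 628.8 = 681 mm.

681 mm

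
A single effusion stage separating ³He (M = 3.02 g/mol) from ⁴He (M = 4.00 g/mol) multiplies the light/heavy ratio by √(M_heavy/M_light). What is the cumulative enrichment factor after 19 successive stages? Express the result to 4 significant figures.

14.44

After 19 stages the ratio has grown by (√(4.00/3.02))^19 = (4.00/3.02)^(19/2).
= 1.32450^(19/2) = 14.44.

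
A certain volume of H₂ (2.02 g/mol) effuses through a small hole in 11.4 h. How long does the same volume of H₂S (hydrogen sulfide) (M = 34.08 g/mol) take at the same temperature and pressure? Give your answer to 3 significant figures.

46.8 h

Graham's law gives t_H₂S/t_H₂ = √(M_H₂S/M_H₂) = √(34.08/2.02) = √16.87 = 4.107.
So the time for H₂S is 11.4 × 4.107 = 46.8 h.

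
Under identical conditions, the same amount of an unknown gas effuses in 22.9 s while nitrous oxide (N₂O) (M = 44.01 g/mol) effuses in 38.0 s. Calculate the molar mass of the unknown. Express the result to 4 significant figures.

15.98 g/mol

Graham's law gives t_X/t_N₂O = √(M_X/M_N₂O).
22.9/38.0 = 0.6026 = √(M_X/44.01)
M_X = 44.01 × 0.6026² = 44.01 × 0.3632 = 15.98 g/mol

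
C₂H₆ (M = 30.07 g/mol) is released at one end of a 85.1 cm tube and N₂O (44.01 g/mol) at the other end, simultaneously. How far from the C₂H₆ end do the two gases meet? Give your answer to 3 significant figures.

The fronts meet when d_C₂H₆ + d_N₂O = L with d_C₂H₆/d_N₂O = √(M_N₂O/M_C₂H₆) (Graham's law). Here √(M_N₂O/M_C₂H₆) = √(44.01/30.07) = 1.210.
With d_C₂H₆ + d_N₂O = 85.1 cm, d_N₂O = 85.1/(1 + 1.210) = 38.51 cm.
d_C₂H₆ = 85.1 − 38.51 = 46.6 cm.

46.6 cm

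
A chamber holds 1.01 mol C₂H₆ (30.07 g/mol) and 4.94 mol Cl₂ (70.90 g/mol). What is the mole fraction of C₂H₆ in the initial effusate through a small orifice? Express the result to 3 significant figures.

0.239

Each component's effusion rate ∝ (its partial pressure)·(1/√M) ∝ n_i/√M_i.
x_C₂H₆(eff) = (n_C₂H₆/√M_C₂H₆) / (n_C₂H₆/√M_C₂H₆ + n_Cl₂/√M_Cl₂)
= (1.01/√30.07) / (1.01/√30.07 + 4.94/√70.90) = 0.1842/(0.1842 + 0.5867) = 0.239.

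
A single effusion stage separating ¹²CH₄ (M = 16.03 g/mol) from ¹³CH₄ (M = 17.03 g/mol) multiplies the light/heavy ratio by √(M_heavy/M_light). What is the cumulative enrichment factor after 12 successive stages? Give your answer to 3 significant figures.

1.44

Overall factor = α^12 with α = √(17.03/16.03), i.e. (17.03/16.03)^(12/2).
= 1.06238^6 = 1.44.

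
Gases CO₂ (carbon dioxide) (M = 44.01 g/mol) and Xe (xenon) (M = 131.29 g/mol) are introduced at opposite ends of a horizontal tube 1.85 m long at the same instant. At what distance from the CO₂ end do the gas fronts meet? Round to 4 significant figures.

Distances travelled in equal time are proportional to diffusion rates, so d_CO₂/d_Xe = √(M_Xe/M_CO₂) = √(131.29/44.01) = 1.727.
With d_CO₂ + d_Xe = 1.85 m, d_Xe = 1.85/(1 + 1.727) = 0.6784 m.
d_CO₂ = 1.85 − 0.6784 = 1.172 m.

1.172 m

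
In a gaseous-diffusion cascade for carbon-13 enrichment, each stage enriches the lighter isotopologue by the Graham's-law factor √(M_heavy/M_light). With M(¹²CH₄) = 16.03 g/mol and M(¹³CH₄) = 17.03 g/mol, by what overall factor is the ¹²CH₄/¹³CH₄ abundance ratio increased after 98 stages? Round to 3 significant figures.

The single-stage factor is √(M_heavy/M_light), so 98 stages give [√(17.03/16.03)]^98 = (17.03/16.03)^(98/2).
= 1.06238^49 = 19.4.

19.4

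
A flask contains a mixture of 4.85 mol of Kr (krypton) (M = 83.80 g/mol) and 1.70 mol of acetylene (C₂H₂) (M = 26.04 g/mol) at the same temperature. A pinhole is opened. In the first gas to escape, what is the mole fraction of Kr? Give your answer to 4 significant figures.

The effusion rate of species i is ∝ p_i/√M_i ∝ n_i/√M_i.
Mole fraction of Kr in the effusate = (n_Kr/√M_Kr) / (n_Kr/√M_Kr + n_C₂H₂/√M_C₂H₂)
= (4.85/√83.80) / (4.85/√83.80 + 1.70/√26.04) = 0.5298/(0.5298 + 0.3331) = 0.6140.

0.6140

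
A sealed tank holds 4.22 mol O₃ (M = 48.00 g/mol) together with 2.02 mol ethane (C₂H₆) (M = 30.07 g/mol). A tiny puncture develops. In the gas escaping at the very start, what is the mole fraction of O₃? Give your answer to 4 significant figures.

The effusion rate of species i is ∝ p_i/√M_i ∝ n_i/√M_i.
Mole fraction of O₃ in the effusate = (n_O₃/√M_O₃) / (n_O₃/√M_O₃ + n_C₂H₆/√M_C₂H₆)
= (4.22/√48.00) / (4.22/√48.00 + 2.02/√30.07) = 0.6091/(0.6091 + 0.3684) = 0.6231.

0.6231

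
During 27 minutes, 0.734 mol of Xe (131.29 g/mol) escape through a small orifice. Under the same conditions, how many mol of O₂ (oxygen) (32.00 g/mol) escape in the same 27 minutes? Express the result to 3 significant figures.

1.49 mol

Graham's law gives rate_O₂/rate_Xe = √(M_Xe/M_O₂) = √(131.29/32.00) = √4.103 = 2.026.
So the amount for O₂ is 0.734 × 2.026 = 1.49 mol.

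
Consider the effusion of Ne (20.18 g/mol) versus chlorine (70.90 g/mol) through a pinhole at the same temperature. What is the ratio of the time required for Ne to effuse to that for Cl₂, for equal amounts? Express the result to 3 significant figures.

From Graham's law, t_Ne/t_Cl₂ = √(M_Ne/M_Cl₂) = √(20.18/70.90) = √0.2846 = 0.534.

0.534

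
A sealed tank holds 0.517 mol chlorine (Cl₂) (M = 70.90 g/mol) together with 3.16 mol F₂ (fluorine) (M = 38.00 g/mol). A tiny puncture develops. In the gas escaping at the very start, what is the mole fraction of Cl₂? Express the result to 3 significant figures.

Rate_i ∝ x_i/√M_i (Graham's law weighted by mole fraction), so the effusate composition follows n_i/√M_i.
x_Cl₂(eff) = (n_Cl₂/√M_Cl₂) / (n_Cl₂/√M_Cl₂ + n_F₂/√M_F₂)
= (0.517/√70.90) / (0.517/√70.90 + 3.16/√38.00) = 0.06140/(0.06140 + 0.5126) = 0.107.

0.107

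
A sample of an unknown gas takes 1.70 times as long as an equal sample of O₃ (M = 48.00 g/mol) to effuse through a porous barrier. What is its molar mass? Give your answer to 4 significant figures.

Using Graham's law: t_X/t_O₃ = √(M_X/M_O₃).
1.70 = √(M_X/48.00)
M_X = 48.00 × 1.70² = 48.00 × 2.890 = 138.7 g/mol

138.7 g/mol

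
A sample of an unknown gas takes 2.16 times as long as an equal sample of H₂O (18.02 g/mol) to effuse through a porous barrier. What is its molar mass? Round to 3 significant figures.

84.1 g/mol

By Graham's law, t_X/t_H₂O = √(M_X/M_H₂O).
2.16 = √(M_X/18.02)
M_X = 18.02 × 2.16² = 18.02 × 4.666 = 84.1 g/mol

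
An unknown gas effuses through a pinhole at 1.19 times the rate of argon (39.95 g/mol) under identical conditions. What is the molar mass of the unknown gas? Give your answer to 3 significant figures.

28.2 g/mol

Graham's law gives rate_X/rate_Ar = √(M_Ar/M_X).
1.19 = √(39.95/M_X)
M_X = 39.95 / 1.19² = 39.95 / 1.416 = 28.2 g/mol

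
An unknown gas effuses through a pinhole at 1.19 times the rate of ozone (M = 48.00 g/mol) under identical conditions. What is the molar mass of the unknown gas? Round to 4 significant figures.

33.90 g/mol

By Graham's law, rate_X/rate_O₃ = √(M_O₃/M_X).
1.19 = √(48.00/M_X)
M_X = 48.00 / 1.19² = 48.00 / 1.416 = 33.90 g/mol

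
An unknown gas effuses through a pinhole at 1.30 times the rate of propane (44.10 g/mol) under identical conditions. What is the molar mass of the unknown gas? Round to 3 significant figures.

26.1 g/mol

By Graham's law, rate_X/rate_C₃H₈ = √(M_C₃H₈/M_X).
1.30 = √(44.10/M_X)
M_X = 44.10 / 1.30² = 44.10 / 1.690 = 26.1 g/mol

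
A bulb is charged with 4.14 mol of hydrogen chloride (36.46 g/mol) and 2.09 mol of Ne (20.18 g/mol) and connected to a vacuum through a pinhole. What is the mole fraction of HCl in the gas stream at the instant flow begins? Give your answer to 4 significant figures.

0.5957

Effusion rate of each component ∝ n_i/√M_i (partial pressure × 1/√M).
x_HCl(eff) = (n_HCl/√M_HCl) / (n_HCl/√M_HCl + n_Ne/√M_Ne)
= (4.14/√36.46) / (4.14/√36.46 + 2.09/√20.18) = 0.6856/(0.6856 + 0.4652) = 0.5957.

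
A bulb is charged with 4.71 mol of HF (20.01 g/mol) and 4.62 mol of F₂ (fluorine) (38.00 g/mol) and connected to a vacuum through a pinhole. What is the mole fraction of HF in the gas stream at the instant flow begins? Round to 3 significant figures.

The effusion rate of species i is ∝ p_i/√M_i ∝ n_i/√M_i.
So x_HF in the escaping gas = (n_HF/√M_HF) / Σ(n_i/√M_i)
= (4.71/√20.01) / (4.71/√20.01 + 4.62/√38.00) = 1.053/(1.053 + 0.7495) = 0.584.

0.584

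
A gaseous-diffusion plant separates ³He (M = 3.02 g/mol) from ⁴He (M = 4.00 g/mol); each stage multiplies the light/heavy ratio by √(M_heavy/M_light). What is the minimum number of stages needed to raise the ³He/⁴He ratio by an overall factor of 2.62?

7

With α = √(4.00/3.02) per stage, ln α = ½ ln(1.32450) = 0.1405.
Need α^N ≥ 2.62 ⇒ N ≥ ln(2.62) / ln α = 0.9632 / 0.1405 = 6.85.
So at least 7 stages are needed.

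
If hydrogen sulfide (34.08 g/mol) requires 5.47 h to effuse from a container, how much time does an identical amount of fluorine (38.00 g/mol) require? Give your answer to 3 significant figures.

By Graham's law, t_F₂/t_H₂S = √(M_F₂/M_H₂S) = √(38.00/34.08) = √1.115 = 1.056.
So the time for F₂ is 5.47 × 1.056 = 5.78 h.

5.78 h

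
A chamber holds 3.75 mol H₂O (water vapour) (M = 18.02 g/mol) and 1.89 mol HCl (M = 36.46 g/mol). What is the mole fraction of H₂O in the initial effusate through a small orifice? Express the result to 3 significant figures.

Each component's effusion rate ∝ (its partial pressure)·(1/√M) ∝ n_i/√M_i.
x_H₂O(eff) = (n_H₂O/√M_H₂O) / (n_H₂O/√M_H₂O + n_HCl/√M_HCl)
= (3.75/√18.02) / (3.75/√18.02 + 1.89/√36.46) = 0.8834/(0.8834 + 0.3130) = 0.738.

0.738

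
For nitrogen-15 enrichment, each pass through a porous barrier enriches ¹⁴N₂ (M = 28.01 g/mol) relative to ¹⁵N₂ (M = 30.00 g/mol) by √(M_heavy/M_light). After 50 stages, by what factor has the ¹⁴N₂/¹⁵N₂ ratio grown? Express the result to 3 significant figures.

The single-stage factor is √(M_heavy/M_light), so 50 stages give [√(30.00/28.01)]^50 = (30.00/28.01)^(50/2).
= 1.07105^25 = 5.56.

5.56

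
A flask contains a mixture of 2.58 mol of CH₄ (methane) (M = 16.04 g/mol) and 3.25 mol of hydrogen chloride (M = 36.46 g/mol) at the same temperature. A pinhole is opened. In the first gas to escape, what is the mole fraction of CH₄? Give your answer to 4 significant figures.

0.5448

Effusion rate of each component ∝ n_i/√M_i (partial pressure × 1/√M).
x_CH₄(eff) = (n_CH₄/√M_CH₄) / (n_CH₄/√M_CH₄ + n_HCl/√M_HCl)
= (2.58/√16.04) / (2.58/√16.04 + 3.25/√36.46) = 0.6442/(0.6442 + 0.5382) = 0.5448.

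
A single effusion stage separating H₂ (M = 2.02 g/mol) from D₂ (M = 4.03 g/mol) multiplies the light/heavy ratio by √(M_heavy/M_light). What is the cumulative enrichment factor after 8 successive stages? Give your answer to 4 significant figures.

After 8 stages the ratio has grown by (√(4.03/2.02))^8 = (4.03/2.02)^(8/2).
= 1.99505^4 = 15.84.

15.84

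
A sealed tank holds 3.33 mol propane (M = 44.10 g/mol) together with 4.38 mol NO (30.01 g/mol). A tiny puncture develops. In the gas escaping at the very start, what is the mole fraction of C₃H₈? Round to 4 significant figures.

The effusion rate of species i is ∝ p_i/√M_i ∝ n_i/√M_i.
Mole fraction of C₃H₈ in the effusate = (n_C₃H₈/√M_C₃H₈) / (n_C₃H₈/√M_C₃H₈ + n_NO/√M_NO)
= (3.33/√44.10) / (3.33/√44.10 + 4.38/√30.01) = 0.5014/(0.5014 + 0.7995) = 0.3854.

0.3854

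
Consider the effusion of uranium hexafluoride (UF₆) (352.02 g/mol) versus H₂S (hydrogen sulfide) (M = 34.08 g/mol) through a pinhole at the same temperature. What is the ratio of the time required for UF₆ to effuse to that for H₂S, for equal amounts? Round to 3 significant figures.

3.21

Graham's law gives t_UF₆/t_H₂S = √(M_UF₆/M_H₂S) = √(352.02/34.08) = √10.33 = 3.21.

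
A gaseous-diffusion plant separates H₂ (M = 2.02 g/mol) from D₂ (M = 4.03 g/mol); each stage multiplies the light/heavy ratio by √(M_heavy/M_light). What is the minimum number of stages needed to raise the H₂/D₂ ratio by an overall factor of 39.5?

11

With α = √(4.03/2.02) per stage, ln α = ½ ln(1.99505) = 0.3453.
Need α^N ≥ 39.5 ⇒ N ≥ ln(39.5) / ln α = 3.676 / 0.3453 = 10.65.
So at least 11 stages are needed.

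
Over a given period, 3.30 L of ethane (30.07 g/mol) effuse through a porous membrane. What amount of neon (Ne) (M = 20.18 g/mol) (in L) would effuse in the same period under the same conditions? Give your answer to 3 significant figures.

By Graham's law, rate_Ne/rate_C₂H₆ = √(M_C₂H₆/M_Ne) = √(30.07/20.18) = √1.490 = 1.221.
So the volume for Ne is 3.30 × 1.221 = 4.03 L.

4.03 L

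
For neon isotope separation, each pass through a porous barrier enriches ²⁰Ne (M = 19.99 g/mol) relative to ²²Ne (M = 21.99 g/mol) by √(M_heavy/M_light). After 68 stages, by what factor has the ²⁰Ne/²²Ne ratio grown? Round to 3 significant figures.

The single-stage factor is √(M_heavy/M_light), so 68 stages give [√(21.99/19.99)]^68 = (21.99/19.99)^(68/2).
= 1.10005^34 = 25.6.

25.6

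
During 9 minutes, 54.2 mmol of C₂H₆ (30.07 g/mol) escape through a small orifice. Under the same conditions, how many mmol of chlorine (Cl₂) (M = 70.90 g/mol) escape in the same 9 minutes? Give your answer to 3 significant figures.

35.3 mmol

Graham's law gives rate_Cl₂/rate_C₂H₆ = √(M_C₂H₆/M_Cl₂) = √(30.07/70.90) = √0.4241 = 0.6512.
So the amount for Cl₂ is 54.2 × 0.6512 = 35.3 mmol.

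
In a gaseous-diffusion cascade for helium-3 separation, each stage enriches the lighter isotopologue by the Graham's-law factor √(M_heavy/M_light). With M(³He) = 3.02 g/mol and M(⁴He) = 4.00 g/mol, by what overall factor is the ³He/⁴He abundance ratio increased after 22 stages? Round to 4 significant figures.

22.01

Each stage multiplies the ratio by α = √(4.00/3.02), so after 22 stages the overall factor is α^22 = (4.00/3.02)^(22/2).
= 1.32450^11 = 22.01.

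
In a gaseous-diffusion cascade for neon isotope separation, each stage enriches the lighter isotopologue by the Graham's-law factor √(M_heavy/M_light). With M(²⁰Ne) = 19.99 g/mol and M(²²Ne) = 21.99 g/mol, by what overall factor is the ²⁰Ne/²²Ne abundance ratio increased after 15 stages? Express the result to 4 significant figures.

Overall factor = α^15 with α = √(21.99/19.99), i.e. (21.99/19.99)^(15/2).
= 1.10005^(15/2) = 2.045.

2.045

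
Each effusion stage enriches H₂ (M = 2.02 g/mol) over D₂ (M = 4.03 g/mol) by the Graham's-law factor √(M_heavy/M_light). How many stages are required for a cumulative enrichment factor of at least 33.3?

11

With α = √(4.03/2.02) per stage, ln α = ½ ln(1.99505) = 0.3453.
Need α^N ≥ 33.3 ⇒ N ≥ ln(33.3) / ln α = 3.506 / 0.3453 = 10.15.
So at least 11 stages are needed.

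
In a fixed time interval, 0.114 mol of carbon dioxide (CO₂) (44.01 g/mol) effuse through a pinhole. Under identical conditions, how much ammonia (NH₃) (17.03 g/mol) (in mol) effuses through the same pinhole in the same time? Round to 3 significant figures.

Using Graham's law: rate_NH₃/rate_CO₂ = √(M_CO₂/M_NH₃) = √(44.01/17.03) = √2.584 = 1.608.
So the amount for NH₃ is 0.114 × 1.608 = 0.183 mol.

0.183 mol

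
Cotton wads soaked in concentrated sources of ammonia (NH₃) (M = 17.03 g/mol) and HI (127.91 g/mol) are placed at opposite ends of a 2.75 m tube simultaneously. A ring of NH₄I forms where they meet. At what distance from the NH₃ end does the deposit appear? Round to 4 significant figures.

2.015 m

In equal time, each gas travels a distance ∝ its rate ∝ 1/√M, so d_NH₃/d_HI = √(M_HI/M_NH₃) = √(127.91/17.03) = 2.741.
With d_NH₃ + d_HI = 2.75 m, d_HI = 2.75/(1 + 2.741) = 0.7352 m.
d_NH₃ = 2.75 − 0.7352 = 2.015 m.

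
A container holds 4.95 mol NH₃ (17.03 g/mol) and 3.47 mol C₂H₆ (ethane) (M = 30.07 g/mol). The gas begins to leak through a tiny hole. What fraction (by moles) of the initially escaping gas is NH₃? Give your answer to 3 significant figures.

The effusion rate of species i is ∝ p_i/√M_i ∝ n_i/√M_i.
x_NH₃(eff) = (n_NH₃/√M_NH₃) / (n_NH₃/√M_NH₃ + n_C₂H₆/√M_C₂H₆)
= (4.95/√17.03) / (4.95/√17.03 + 3.47/√30.07) = 1.199/(1.199 + 0.6328) = 0.655.

0.655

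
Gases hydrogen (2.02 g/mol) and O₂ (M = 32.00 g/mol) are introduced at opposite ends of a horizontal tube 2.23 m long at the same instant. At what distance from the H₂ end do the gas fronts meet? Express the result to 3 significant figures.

Distances travelled in equal time are proportional to diffusion rates, so d_H₂/d_O₂ = √(M_O₂/M_H₂) = √(32.00/2.02) = 3.980.
With d_H₂ + d_O₂ = 2.23 m, d_O₂ = 2.23/(1 + 3.980) = 0.4478 m.
d_H₂ = 2.23 − 0.4478 = 1.78 m.

1.78 m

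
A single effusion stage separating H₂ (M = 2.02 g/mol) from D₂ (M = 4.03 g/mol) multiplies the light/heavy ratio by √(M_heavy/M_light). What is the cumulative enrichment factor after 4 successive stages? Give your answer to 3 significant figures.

3.98

The single-stage factor is √(M_heavy/M_light), so 4 stages give [√(4.03/2.02)]^4 = (4.03/2.02)^(4/2).
= 1.99505^2 = 3.98.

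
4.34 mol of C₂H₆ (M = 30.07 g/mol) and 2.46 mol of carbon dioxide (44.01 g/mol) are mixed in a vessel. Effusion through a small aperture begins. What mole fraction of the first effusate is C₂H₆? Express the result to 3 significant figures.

Each component's effusion rate ∝ (its partial pressure)·(1/√M) ∝ n_i/√M_i.
x_C₂H₆(eff) = (n_C₂H₆/√M_C₂H₆) / (n_C₂H₆/√M_C₂H₆ + n_CO₂/√M_CO₂)
= (4.34/√30.07) / (4.34/√30.07 + 2.46/√44.01) = 0.7914/(0.7914 + 0.3708) = 0.681.

0.681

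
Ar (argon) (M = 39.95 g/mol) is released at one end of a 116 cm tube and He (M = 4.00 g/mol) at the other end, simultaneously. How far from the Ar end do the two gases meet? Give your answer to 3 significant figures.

In equal time, each gas travels a distance ∝ its rate ∝ 1/√M, so d_Ar/d_He = √(M_He/M_Ar) = √(4.00/39.95) = 0.3164.
With d_Ar + d_He = 116 cm, d_He = 116/(1 + 0.3164) = 88.12 cm.
d_Ar = 116 − 88.12 = 27.9 cm.

27.9 cm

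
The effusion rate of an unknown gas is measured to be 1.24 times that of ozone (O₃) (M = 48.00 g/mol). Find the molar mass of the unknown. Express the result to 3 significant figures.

By Graham's law, rate_X/rate_O₃ = √(M_O₃/M_X).
1.24 = √(48.00/M_X)
M_X = 48.00 / 1.24² = 48.00 / 1.538 = 31.2 g/mol

31.2 g/mol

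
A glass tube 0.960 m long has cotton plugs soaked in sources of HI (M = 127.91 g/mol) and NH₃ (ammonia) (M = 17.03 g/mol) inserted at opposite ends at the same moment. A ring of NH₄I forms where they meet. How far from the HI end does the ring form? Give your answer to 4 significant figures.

Distances travelled in equal time are proportional to diffusion rates, so d_HI/d_NH₃ = √(M_NH₃/M_HI) = √(17.03/127.91) = 0.3649.
With d_HI + d_NH₃ = 0.960 m, d_NH₃ = 0.960/(1 + 0.3649) = 0.7034 m.
d_HI = 0.960 − 0.7034 = 0.2566 m.

0.2566 m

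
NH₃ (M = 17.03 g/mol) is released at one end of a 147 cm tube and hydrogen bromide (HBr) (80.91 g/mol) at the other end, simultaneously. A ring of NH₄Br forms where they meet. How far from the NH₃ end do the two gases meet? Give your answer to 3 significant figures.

101 cm

In equal time, each gas travels a distance ∝ its rate ∝ 1/√M, so d_NH₃/d_HBr = √(M_HBr/M_NH₃) = √(80.91/17.03) = 2.180.
With d_NH₃ + d_HBr = 147 cm, d_HBr = 147/(1 + 2.180) = 46.23 cm.
d_NH₃ = 147 − 46.23 = 101 cm.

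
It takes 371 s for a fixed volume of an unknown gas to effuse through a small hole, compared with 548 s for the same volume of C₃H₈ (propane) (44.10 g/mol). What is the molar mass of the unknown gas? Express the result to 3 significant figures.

Since effusion rate ∝ 1/√M, t_X/t_C₃H₈ = √(M_X/M_C₃H₈).
371/548 = 0.6770 = √(M_X/44.10)
M_X = 44.10 × 0.6770² = 44.10 × 0.4583 = 20.2 g/mol

20.2 g/mol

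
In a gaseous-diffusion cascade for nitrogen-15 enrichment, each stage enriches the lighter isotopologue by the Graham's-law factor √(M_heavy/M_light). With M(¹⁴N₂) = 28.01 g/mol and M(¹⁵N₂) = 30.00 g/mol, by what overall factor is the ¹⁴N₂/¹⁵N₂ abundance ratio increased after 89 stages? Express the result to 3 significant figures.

21.2

The single-stage factor is √(M_heavy/M_light), so 89 stages give [√(30.00/28.01)]^89 = (30.00/28.01)^(89/2).
= 1.07105^(89/2) = 21.2.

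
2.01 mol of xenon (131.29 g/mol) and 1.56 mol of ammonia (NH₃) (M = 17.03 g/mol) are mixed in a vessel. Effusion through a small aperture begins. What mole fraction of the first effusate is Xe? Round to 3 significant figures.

0.317

Effusion rate of each component ∝ n_i/√M_i (partial pressure × 1/√M).
So x_Xe in the escaping gas = (n_Xe/√M_Xe) / Σ(n_i/√M_i)
= (2.01/√131.29) / (2.01/√131.29 + 1.56/√17.03) = 0.1754/(0.1754 + 0.3780) = 0.317.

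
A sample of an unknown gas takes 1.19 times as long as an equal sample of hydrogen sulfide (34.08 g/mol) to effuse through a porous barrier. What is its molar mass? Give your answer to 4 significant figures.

48.26 g/mol

Graham's law gives t_X/t_H₂S = √(M_X/M_H₂S).
1.19 = √(M_X/34.08)
M_X = 34.08 × 1.19² = 34.08 × 1.416 = 48.26 g/mol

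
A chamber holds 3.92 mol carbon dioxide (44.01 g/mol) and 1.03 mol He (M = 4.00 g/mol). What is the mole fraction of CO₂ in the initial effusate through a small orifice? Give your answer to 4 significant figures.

Rate_i ∝ x_i/√M_i (Graham's law weighted by mole fraction), so the effusate composition follows n_i/√M_i.
Mole fraction of CO₂ in the effusate = (n_CO₂/√M_CO₂) / (n_CO₂/√M_CO₂ + n_He/√M_He)
= (3.92/√44.01) / (3.92/√44.01 + 1.03/√4.00) = 0.5909/(0.5909 + 0.5150) = 0.5343.

0.5343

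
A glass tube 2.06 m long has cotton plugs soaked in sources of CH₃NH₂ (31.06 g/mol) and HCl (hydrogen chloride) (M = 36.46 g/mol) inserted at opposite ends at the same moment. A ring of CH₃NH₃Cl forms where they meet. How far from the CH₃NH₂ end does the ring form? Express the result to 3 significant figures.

Distances travelled in equal time are proportional to diffusion rates, so d_CH₃NH₂/d_HCl = √(M_HCl/M_CH₃NH₂) = √(36.46/31.06) = 1.083.
With d_CH₃NH₂ + d_HCl = 2.06 m, d_HCl = 2.06/(1 + 1.083) = 0.9887 m.
d_CH₃NH₂ = 2.06 − 0.9887 = 1.07 m.

1.07 m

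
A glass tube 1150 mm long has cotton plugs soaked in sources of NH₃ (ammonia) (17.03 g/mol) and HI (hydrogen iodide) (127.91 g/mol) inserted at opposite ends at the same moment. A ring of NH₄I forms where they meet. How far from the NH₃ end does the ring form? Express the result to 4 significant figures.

Distances travelled in equal time are proportional to diffusion rates, so d_NH₃/d_HI = √(M_HI/M_NH₃) = √(127.91/17.03) = 2.741.
With d_NH₃ + d_HI = 1150 mm, d_HI = 1150/(1 + 2.741) = 307.4 mm.
d_NH₃ = 1150 − 307.4 = 842.6 mm.

842.6 mm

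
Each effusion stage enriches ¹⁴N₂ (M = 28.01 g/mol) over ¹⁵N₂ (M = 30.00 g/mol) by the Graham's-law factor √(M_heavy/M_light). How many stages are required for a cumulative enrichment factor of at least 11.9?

With α = √(30.00/28.01) per stage, ln α = ½ ln(1.07105) = 0.03432.
Need α^N ≥ 11.9 ⇒ N ≥ ln(11.9) / ln α = 2.477 / 0.03432 = 72.16.
Minimum whole number of stages: N = 73.

73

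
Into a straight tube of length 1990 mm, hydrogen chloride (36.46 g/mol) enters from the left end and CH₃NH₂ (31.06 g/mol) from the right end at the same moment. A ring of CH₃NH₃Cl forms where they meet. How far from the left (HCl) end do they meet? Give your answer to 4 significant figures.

Distances travelled in equal time are proportional to diffusion rates, so d_HCl/d_CH₃NH₂ = √(M_CH₃NH₂/M_HCl) = √(31.06/36.46) = 0.9230.
With d_HCl + d_CH₃NH₂ = 1990 mm, d_CH₃NH₂ = 1990/(1 + 0.9230) = 1035 mm.
d_HCl = 1990 − 1035 = 955.1 mm.

955.1 mm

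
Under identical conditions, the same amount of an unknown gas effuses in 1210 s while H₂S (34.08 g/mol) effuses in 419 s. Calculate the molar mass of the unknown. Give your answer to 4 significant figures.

Graham's law gives t_X/t_H₂S = √(M_X/M_H₂S).
1210/419 = 2.888 = √(M_X/34.08)
M_X = 34.08 × 2.888² = 34.08 × 8.340 = 284.2 g/mol

284.2 g/mol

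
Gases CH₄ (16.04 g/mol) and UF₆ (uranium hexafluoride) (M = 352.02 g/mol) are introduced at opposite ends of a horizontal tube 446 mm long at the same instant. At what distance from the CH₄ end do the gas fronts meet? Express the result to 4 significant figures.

367.5 mm

Distances travelled in equal time are proportional to diffusion rates, so d_CH₄/d_UF₆ = √(M_UF₆/M_CH₄) = √(352.02/16.04) = 4.685.
With d_CH₄ + d_UF₆ = 446 mm, d_UF₆ = 446/(1 + 4.685) = 78.46 mm.
d_CH₄ = 446 − 78.46 = 367.5 mm.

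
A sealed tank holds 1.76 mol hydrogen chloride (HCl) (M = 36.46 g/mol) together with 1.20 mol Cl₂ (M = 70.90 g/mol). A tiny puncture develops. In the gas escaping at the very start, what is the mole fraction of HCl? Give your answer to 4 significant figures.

The effusion rate of species i is ∝ p_i/√M_i ∝ n_i/√M_i.
x_HCl(eff) = (n_HCl/√M_HCl) / (n_HCl/√M_HCl + n_Cl₂/√M_Cl₂)
= (1.76/√36.46) / (1.76/√36.46 + 1.20/√70.90) = 0.2915/(0.2915 + 0.1425) = 0.6716.

0.6716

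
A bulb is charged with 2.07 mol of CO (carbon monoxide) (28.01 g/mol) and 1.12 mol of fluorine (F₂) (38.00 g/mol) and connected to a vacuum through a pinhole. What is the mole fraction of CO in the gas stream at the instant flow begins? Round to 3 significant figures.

Effusion rate of each component ∝ n_i/√M_i (partial pressure × 1/√M).
So x_CO in the escaping gas = (n_CO/√M_CO) / Σ(n_i/√M_i)
= (2.07/√28.01) / (2.07/√28.01 + 1.12/√38.00) = 0.3911/(0.3911 + 0.1817) = 0.683.

0.683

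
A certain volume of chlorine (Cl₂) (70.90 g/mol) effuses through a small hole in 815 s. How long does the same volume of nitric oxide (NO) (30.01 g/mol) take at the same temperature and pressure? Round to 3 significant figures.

Graham's law gives t_NO/t_Cl₂ = √(M_NO/M_Cl₂) = √(30.01/70.90) = √0.4233 = 0.6506.
So the time for NO is 815 × 0.6506 = 530 s.

530 s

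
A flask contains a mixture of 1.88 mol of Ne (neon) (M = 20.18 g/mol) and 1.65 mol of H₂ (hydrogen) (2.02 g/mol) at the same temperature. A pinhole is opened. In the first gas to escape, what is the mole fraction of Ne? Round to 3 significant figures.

0.265

Effusion rate of each component ∝ n_i/√M_i (partial pressure × 1/√M).
Mole fraction of Ne in the effusate = (n_Ne/√M_Ne) / (n_Ne/√M_Ne + n_H₂/√M_H₂)
= (1.88/√20.18) / (1.88/√20.18 + 1.65/√2.02) = 0.4185/(0.4185 + 1.161) = 0.265.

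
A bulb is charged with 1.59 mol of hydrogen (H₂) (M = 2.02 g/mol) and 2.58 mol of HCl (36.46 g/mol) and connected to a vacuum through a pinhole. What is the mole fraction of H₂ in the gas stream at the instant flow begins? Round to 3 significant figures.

Rate_i ∝ x_i/√M_i (Graham's law weighted by mole fraction), so the effusate composition follows n_i/√M_i.
Mole fraction of H₂ in the effusate = (n_H₂/√M_H₂) / (n_H₂/√M_H₂ + n_HCl/√M_HCl)
= (1.59/√2.02) / (1.59/√2.02 + 2.58/√36.46) = 1.119/(1.119 + 0.4273) = 0.724.

0.724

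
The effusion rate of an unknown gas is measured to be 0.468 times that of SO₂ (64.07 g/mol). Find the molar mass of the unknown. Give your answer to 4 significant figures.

Graham's law gives rate_X/rate_SO₂ = √(M_SO₂/M_X).
0.468 = √(64.07/M_X)
M_X = 64.07 / 0.468² = 64.07 / 0.2190 = 292.5 g/mol

292.5 g/mol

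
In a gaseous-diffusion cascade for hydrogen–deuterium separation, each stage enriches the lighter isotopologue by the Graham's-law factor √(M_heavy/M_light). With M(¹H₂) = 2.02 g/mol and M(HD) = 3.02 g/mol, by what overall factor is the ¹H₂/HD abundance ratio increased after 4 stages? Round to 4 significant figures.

The single-stage factor is √(M_heavy/M_light), so 4 stages give [√(3.02/2.02)]^4 = (3.02/2.02)^(4/2).
= 1.49505^2 = 2.235.

2.235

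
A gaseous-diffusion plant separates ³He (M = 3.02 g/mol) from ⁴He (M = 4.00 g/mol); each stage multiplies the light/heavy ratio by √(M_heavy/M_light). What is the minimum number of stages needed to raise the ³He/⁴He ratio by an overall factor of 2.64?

7

With α = √(4.00/3.02) per stage, ln α = ½ ln(1.32450) = 0.1405.
Need α^N ≥ 2.64 ⇒ N ≥ ln(2.64) / ln α = 0.9708 / 0.1405 = 6.91.
So at least 7 stages are needed.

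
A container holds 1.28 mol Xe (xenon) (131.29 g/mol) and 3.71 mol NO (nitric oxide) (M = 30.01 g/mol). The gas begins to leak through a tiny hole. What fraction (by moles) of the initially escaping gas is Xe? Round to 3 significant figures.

0.142

Rate_i ∝ x_i/√M_i (Graham's law weighted by mole fraction), so the effusate composition follows n_i/√M_i.
So x_Xe in the escaping gas = (n_Xe/√M_Xe) / Σ(n_i/√M_i)
= (1.28/√131.29) / (1.28/√131.29 + 3.71/√30.01) = 0.1117/(0.1117 + 0.6772) = 0.142.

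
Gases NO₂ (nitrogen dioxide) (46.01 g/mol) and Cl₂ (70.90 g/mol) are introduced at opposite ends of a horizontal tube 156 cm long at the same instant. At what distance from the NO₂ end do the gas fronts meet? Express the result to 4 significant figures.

In equal time, each gas travels a distance ∝ its rate ∝ 1/√M, so d_NO₂/d_Cl₂ = √(M_Cl₂/M_NO₂) = √(70.90/46.01) = 1.241.
With d_NO₂ + d_Cl₂ = 156 cm, d_Cl₂ = 156/(1 + 1.241) = 69.60 cm.
d_NO₂ = 156 − 69.60 = 86.40 cm.

86.40 cm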